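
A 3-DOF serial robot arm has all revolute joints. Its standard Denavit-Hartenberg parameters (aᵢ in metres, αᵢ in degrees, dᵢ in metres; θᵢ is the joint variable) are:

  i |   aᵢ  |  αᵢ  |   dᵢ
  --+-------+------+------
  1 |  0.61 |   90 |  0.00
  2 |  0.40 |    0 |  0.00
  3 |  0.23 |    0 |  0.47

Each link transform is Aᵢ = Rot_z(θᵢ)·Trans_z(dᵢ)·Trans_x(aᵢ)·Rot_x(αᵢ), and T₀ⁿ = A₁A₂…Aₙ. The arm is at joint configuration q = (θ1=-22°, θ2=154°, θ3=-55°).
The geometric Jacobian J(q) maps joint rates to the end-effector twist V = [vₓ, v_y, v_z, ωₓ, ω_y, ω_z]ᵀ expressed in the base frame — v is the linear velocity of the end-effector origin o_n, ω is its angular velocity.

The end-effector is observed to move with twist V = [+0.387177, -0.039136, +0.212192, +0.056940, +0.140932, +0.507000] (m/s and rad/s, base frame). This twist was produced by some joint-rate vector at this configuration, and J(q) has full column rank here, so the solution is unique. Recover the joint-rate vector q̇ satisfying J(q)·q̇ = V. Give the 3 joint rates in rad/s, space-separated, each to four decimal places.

o_n = [0.0228, -0.5161, 0.4025]
J₁: ẑ×o_n = [0.5161, 0.0228, -0.0000], ω = ẑ
J2: z=[-0.3746, -0.9272, 0.0000] o=[0.5656, -0.2285, 0.0000] → [-0.3732, 0.1508, -0.3955, -0.3746, -0.9272, 0.0000]
J3: z=[-0.3746, -0.9272, 0.0000] o=[0.2322, -0.0938, 0.1753] → [-0.2106, 0.0851, -0.0360, -0.3746, -0.9272, 0.0000]
q̇ = J⁺·V = [0.5070, -0.5750, 0.4230]

0.5070 -0.5750 0.4230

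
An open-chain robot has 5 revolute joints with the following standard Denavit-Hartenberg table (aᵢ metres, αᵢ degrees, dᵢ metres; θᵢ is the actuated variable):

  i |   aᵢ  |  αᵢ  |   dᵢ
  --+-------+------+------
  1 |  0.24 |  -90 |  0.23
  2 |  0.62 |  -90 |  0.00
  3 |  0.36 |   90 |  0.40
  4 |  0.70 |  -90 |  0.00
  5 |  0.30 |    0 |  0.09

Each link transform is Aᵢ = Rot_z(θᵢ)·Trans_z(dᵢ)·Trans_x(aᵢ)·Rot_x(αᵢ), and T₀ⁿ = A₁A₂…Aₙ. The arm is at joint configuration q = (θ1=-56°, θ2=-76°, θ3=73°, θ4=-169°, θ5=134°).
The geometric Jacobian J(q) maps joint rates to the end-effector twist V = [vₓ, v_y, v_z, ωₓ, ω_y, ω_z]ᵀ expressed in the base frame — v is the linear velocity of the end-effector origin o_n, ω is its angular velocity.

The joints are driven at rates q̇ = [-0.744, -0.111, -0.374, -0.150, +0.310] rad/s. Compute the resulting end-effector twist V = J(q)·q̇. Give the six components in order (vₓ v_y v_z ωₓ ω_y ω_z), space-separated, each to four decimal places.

-0.3752 -0.3580 0.0709 -0.5604 0.4527 -0.7023

o_n = [0.3354, -0.4299, 0.5487]
J₁: ẑ×o_n = [0.4299, 0.3354, -0.0000], ω = ẑ
J2: z=[0.8290, 0.5592, 0.0000] o=[0.1342, -0.1990, 0.2300] → [0.1782, -0.2642, -0.3040, 0.8290, 0.5592, 0.0000]
J3: z=[0.5426, -0.8044, -0.2419] o=[0.2181, -0.3233, 0.8316] → [0.2017, 0.1251, 0.0366, 0.5426, -0.8044, -0.2419]
J4: z=[0.3718, -0.0283, 0.9279] o=[0.1639, -0.8587, 0.8369] → [-0.3897, 0.2663, 0.1643, 0.3718, -0.0283, 0.9279]
J5: z=[-0.6763, 0.6764, 0.2916] o=[0.6091, -0.3435, 0.6743] → [-0.0598, -0.1647, 0.2435, -0.6763, 0.6764, 0.2916]
V = J·q̇ = [-0.3752, -0.3580, 0.0709, -0.5604, 0.4527, -0.7023]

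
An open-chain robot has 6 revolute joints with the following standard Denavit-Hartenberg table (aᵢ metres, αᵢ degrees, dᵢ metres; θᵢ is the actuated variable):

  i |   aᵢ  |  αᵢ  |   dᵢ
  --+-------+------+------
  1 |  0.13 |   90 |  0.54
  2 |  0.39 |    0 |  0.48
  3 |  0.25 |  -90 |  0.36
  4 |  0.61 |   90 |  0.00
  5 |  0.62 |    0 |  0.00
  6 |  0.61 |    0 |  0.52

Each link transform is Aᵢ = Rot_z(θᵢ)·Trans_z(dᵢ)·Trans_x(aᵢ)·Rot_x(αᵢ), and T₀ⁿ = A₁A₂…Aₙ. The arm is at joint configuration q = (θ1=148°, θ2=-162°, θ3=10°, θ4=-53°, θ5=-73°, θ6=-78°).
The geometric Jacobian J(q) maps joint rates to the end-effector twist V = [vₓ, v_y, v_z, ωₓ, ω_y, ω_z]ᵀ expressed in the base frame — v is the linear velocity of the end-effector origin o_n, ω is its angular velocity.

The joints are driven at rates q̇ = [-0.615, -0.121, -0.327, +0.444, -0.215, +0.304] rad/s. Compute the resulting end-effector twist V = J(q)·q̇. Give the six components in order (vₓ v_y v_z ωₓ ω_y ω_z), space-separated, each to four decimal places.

0.3893 -0.6731 0.2245 -0.4390 -0.1908 -0.9737

o_n = [1.2705, 0.8083, 1.2089]
J₁: ẑ×o_n = [-0.8083, 1.2705, 0.0000], ω = ẑ
J2: z=[0.5299, 0.8480, 0.0000] o=[-0.1102, 0.0689, 0.5400] → [0.5672, -0.3545, -0.7791, 0.5299, 0.8480, 0.0000]
J3: z=[0.5299, 0.8480, 0.0000] o=[0.4587, 0.2794, 0.4195] → [0.6694, -0.4183, -0.4082, 0.5299, 0.8480, 0.0000]
J4: z=[-0.3981, 0.2488, -0.8829] o=[0.8366, 0.4677, 0.3021] → [0.5263, -0.0221, -0.2436, -0.3981, 0.2488, -0.8829]
J5: z=[-0.2791, 0.8840, 0.3749] o=[1.3697, 0.7091, 0.1298] → [0.9168, 0.2640, 0.0599, -0.2791, 0.8840, 0.3749]
J6: z=[-0.2791, 0.8840, 0.3749] o=[1.7641, 0.6333, 0.6021] → [0.4708, -0.0157, 0.3875, -0.2791, 0.8840, 0.3749]
V = J·q̇ = [0.3893, -0.6731, 0.2245, -0.4390, -0.1908, -0.9737]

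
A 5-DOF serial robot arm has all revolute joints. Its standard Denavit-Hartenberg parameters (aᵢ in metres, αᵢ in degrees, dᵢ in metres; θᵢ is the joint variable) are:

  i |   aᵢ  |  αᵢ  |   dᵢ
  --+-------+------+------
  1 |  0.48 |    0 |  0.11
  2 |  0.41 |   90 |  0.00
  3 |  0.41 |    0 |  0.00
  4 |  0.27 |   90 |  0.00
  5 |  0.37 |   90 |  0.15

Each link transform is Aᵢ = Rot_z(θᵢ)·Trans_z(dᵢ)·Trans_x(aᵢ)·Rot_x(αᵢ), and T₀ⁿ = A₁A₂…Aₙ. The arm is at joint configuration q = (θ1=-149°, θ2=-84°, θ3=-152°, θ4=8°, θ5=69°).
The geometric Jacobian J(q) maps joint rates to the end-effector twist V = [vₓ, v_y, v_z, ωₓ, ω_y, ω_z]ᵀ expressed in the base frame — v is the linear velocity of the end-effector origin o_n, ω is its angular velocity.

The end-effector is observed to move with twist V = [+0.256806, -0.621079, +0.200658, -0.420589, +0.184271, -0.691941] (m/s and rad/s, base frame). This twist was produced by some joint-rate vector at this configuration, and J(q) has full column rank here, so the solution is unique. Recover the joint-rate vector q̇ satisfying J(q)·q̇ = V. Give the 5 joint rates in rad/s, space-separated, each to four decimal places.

0.5340 -0.6750 -0.6790 0.4540 -0.6810

o_n = [0.0846, -0.3315, -0.1978]
J₁: ẑ×o_n = [0.3315, 0.0846, -0.0000], ω = ẑ
J2: z=[0.0000, 0.0000, 1.0000] o=[-0.4114, -0.2472, 0.1100] → [0.0843, 0.4961, -0.0000, 0.0000, 0.0000, 1.0000]
J3: z=[0.7986, 0.6018, 0.0000] o=[-0.6582, 0.0802, 0.1100] → [-0.1852, 0.2458, -0.7759, 0.7986, 0.6018, 0.0000]
J4: z=[0.7986, 0.6018, 0.0000] o=[-0.4403, -0.2089, -0.0825] → [-0.0694, 0.0921, -0.4139, 0.7986, 0.6018, 0.0000]
J5: z=[0.3537, -0.4694, 0.8090] o=[-0.3089, -0.3833, -0.2412] → [-0.0623, 0.3030, 0.2030, 0.3537, -0.4694, 0.8090]
q̇ = J⁺·V = [0.5340, -0.6750, -0.6790, 0.4540, -0.6810]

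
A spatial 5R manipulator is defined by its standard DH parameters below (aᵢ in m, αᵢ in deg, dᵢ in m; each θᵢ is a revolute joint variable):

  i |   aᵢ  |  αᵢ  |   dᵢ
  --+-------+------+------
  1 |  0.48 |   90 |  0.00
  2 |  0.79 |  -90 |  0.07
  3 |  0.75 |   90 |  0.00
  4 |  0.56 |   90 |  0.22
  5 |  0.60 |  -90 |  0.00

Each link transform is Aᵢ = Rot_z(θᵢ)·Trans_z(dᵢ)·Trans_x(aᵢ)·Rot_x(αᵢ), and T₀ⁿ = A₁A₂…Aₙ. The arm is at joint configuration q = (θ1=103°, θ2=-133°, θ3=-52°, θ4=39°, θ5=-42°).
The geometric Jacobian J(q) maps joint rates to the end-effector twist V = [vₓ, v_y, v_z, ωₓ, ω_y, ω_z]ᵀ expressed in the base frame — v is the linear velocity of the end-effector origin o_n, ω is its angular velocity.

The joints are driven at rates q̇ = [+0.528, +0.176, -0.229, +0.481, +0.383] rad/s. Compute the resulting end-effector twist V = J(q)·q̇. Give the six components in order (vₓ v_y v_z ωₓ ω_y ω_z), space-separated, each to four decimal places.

0.0116 1.6643 -0.1010 0.6964 -0.0731 1.0559

o_n = [1.2111, -0.0657, -1.8038]
J₁: ẑ×o_n = [0.0657, 1.2111, -0.0000], ω = ẑ
J2: z=[0.9744, 0.2250, 0.0000] o=[-0.1080, 0.4677, 0.0000] → [-0.4058, 1.7575, -0.8165, 0.9744, 0.2250, 0.0000]
J3: z=[-0.1645, 0.7126, -0.6820] o=[0.0814, -0.0415, -0.5778] → [-0.8902, -0.9721, -0.8010, -0.1645, 0.7126, -0.6820]
J4: z=[0.4790, 0.6621, 0.5763] o=[0.7281, -0.2154, -0.9155] → [-0.6744, 0.7038, -0.2481, 0.4790, 0.6621, 0.5763]
J5: z=[0.6705, -0.6997, 0.2467] o=[1.1508, 0.0805, -1.2250] → [0.4410, 0.4029, -0.0558, 0.6705, -0.6997, 0.2467]
V = J·q̇ = [0.0116, 1.6643, -0.1010, 0.6964, -0.0731, 1.0559]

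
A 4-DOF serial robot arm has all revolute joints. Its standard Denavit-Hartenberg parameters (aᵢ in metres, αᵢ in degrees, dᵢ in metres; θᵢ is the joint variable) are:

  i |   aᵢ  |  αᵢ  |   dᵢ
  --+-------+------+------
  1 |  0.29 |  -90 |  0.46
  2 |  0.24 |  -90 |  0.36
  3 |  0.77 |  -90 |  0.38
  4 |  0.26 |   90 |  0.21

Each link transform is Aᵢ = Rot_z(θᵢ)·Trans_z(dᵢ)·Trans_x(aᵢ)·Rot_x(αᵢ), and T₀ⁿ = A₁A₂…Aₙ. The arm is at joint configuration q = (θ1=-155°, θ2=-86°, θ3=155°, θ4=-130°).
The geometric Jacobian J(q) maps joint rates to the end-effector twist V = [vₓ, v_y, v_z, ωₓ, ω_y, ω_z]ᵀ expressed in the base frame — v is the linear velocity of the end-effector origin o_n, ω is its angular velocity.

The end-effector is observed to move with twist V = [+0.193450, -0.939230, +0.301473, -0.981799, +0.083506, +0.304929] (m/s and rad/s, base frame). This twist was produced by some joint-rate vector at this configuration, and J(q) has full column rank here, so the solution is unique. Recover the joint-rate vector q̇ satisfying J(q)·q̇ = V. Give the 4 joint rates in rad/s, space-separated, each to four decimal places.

o_n = [-0.6366, -0.6229, 0.0254]
J₁: ẑ×o_n = [0.6229, -0.6366, 0.0000], ω = ẑ
J2: z=[0.4226, -0.9063, 0.0000] o=[-0.2628, -0.1226, 0.4600] → [0.3939, 0.1837, -0.5502, 0.4226, -0.9063, 0.0000]
J3: z=[-0.9041, -0.4216, -0.0698] o=[-0.1259, -0.4559, 0.6994] → [0.2725, -0.5737, -0.0643, -0.9041, -0.4216, -0.0698]
J4: z=[0.4097, -0.8089, -0.4216] o=[-0.5628, -0.3006, -0.0232] → [-0.1753, 0.0112, -0.1917, 0.4097, -0.8089, -0.4216]
q̇ = J⁺·V = [0.4850, -0.7480, 0.8650, 0.2840]

0.4850 -0.7480 0.8650 0.2840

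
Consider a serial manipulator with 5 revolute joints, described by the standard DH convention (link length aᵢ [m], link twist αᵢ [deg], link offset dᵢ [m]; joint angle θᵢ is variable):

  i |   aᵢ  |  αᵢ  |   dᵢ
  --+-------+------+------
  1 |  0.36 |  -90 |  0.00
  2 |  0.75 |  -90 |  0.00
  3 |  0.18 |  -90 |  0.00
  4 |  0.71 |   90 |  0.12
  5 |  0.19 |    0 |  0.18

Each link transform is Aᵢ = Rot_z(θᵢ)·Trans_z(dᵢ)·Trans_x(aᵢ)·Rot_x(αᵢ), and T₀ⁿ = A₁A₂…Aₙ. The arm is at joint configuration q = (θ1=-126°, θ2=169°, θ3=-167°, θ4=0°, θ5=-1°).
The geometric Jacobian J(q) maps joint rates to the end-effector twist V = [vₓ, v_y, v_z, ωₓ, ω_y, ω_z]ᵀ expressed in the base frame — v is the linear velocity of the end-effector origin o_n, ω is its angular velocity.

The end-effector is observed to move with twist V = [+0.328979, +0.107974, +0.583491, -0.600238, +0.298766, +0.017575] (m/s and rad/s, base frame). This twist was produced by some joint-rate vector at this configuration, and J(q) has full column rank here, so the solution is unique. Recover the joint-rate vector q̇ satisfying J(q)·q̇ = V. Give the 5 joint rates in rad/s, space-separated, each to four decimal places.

-0.2750 0.0530 0.4130 -0.7330 -0.1470

o_n = [-0.0622, -0.6923, 0.2294]
J₁: ẑ×o_n = [0.6923, -0.0622, 0.0000], ω = ẑ
J2: z=[0.8090, -0.5878, 0.0000] o=[-0.2116, -0.2912, 0.0000] → [-0.1348, -0.1856, -0.2366, 0.8090, -0.5878, 0.0000]
J3: z=[0.1122, 0.1544, 0.9816] o=[0.2211, 0.3044, -0.1431] → [1.0359, -0.3199, -0.0680, 0.1122, 0.1544, 0.9816]
J4: z=[0.9181, -0.3941, -0.0429] o=[0.1527, 0.1413, -0.1096] → [-0.1694, -0.3020, -0.8500, 0.9181, -0.3941, -0.0429]
J5: z=[0.1122, 0.1544, 0.9816] o=[-0.0071, -0.5493, 0.0172] → [0.1731, -0.0779, -0.0075, 0.1122, 0.1544, 0.9816]
q̇ = J⁺·V = [-0.2750, 0.0530, 0.4130, -0.7330, -0.1470]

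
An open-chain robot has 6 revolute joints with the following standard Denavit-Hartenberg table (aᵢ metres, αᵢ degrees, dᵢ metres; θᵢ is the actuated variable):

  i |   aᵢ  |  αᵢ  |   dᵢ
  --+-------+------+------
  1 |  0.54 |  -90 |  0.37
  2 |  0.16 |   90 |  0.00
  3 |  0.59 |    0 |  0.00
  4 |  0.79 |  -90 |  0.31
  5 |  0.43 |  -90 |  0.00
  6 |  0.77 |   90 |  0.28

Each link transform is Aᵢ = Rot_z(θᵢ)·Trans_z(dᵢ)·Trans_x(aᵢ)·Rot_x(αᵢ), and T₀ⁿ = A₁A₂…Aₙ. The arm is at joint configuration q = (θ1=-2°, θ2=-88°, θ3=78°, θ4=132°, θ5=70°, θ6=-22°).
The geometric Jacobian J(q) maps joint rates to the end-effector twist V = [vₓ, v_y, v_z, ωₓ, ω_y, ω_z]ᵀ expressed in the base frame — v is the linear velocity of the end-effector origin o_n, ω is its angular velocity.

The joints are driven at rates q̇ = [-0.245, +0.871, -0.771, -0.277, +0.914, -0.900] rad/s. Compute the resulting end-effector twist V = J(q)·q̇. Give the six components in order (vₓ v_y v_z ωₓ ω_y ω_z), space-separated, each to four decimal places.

-0.4602 0.2869 0.2927 0.7177 -0.3687 -0.5461

o_n = [1.3819, -0.1801, -0.0280]
J₁: ẑ×o_n = [0.1801, 1.3819, -0.0000], ω = ẑ
J2: z=[0.0349, 0.9994, 0.0000] o=[0.5397, -0.0188, 0.3700] → [-0.3978, 0.0139, -0.8473, 0.0349, 0.9994, 0.0000]
J3: z=[-0.9988, 0.0349, 0.0349] o=[0.5453, -0.0190, 0.5299] → [-0.0138, -0.5281, 0.1317, -0.9988, 0.0349, 0.0349]
J4: z=[-0.9988, 0.0349, 0.0349] o=[0.5697, 0.5576, 0.6525] → [0.0020, -0.6514, 0.7084, -0.9988, 0.0349, 0.0349]
J5: z=[-0.0128, -0.8661, 0.4997] o=[0.2224, 0.1745, -0.0204] → [0.1838, 0.5793, 1.0088, -0.0128, -0.8661, 0.4997]
J6: z=[0.3864, 0.4566, 0.8014] o=[0.6190, 0.0870, -0.1618] → [0.2751, 0.5597, -0.4516, 0.3864, 0.4566, 0.8014]
V = J·q̇ = [-0.4602, 0.2869, 0.2927, 0.7177, -0.3687, -0.5461]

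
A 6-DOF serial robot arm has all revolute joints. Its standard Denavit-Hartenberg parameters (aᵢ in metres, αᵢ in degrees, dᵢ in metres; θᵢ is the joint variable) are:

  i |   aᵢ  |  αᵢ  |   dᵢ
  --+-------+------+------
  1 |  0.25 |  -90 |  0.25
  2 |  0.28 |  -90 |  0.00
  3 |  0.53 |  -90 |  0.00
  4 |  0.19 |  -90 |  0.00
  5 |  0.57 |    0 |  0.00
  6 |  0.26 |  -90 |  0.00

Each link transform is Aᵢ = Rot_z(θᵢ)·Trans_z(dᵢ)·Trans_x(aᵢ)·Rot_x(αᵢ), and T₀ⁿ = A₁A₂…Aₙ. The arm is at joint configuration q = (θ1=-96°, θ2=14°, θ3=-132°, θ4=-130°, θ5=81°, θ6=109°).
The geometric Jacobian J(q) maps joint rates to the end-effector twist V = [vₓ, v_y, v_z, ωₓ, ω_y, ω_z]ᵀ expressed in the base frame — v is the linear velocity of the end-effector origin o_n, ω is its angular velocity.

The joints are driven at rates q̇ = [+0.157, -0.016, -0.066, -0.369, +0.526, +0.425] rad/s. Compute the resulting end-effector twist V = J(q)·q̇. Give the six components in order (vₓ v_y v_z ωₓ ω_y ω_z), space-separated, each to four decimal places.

o_n = [0.0560, 0.1856, 0.3416]
J₁: ẑ×o_n = [-0.1856, 0.0560, 0.0000], ω = ẑ
J2: z=[0.9945, -0.1045, 0.0000] o=[-0.0261, -0.2486, 0.2500] → [-0.0096, -0.0911, 0.4405, 0.9945, -0.1045, 0.0000]
J3: z=[0.0253, 0.2406, -0.9703] o=[-0.0545, -0.5188, 0.1823] → [0.7218, -0.1113, -0.0088, 0.0253, 0.2406, -0.9703]
J4: z=[0.5901, -0.7871, -0.1798] o=[0.3731, -0.2178, 0.2681] → [0.0147, 0.0136, -0.0116, 0.5901, -0.7871, -0.1798]
J5: z=[0.6344, 0.5898, -0.4997] o=[0.2783, -0.2521, 0.1071] → [0.3570, -0.0377, 0.4088, 0.6344, 0.5898, -0.4997]
J6: z=[0.6344, 0.5898, -0.4997] o=[-0.0985, 0.1749, 0.1327] → [0.1285, -0.2097, -0.0843, 0.6344, 0.5898, -0.4997]
V = J·q̇ = [0.1604, -0.0964, 0.1770, 0.3680, 0.8371, -0.1878]

0.1604 -0.0964 0.1770 0.3680 0.8371 -0.1878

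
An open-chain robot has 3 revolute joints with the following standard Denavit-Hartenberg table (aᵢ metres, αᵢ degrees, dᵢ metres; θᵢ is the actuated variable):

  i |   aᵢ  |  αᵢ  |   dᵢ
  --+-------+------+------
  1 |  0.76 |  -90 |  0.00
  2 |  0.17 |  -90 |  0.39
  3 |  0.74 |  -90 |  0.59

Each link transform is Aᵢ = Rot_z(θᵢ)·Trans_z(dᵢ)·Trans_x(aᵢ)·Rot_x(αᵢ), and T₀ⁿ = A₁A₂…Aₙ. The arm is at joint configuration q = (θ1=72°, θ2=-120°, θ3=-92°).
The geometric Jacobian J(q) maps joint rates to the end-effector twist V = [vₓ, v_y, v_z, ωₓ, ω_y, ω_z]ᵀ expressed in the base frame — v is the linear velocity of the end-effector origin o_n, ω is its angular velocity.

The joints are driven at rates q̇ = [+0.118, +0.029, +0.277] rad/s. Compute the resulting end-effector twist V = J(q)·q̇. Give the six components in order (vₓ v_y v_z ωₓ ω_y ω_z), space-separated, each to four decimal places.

-0.2104 -0.1667 0.1647 0.0465 0.2371 0.2565

o_n = [-0.7038, 1.4892, 0.4199]
J₁: ẑ×o_n = [-1.4892, -0.7038, 0.0000], ω = ẑ
J2: z=[-0.9511, 0.3090, 0.0000] o=[0.2349, 0.7228, 0.0000] → [0.1297, 0.3993, -0.4389, -0.9511, 0.3090, 0.0000]
J3: z=[0.2676, 0.8236, 0.5000] o=[-0.1623, 0.7625, 0.1472] → [-0.1388, -0.3437, 0.6405, 0.2676, 0.8236, 0.5000]
V = J·q̇ = [-0.2104, -0.1667, 0.1647, 0.0465, 0.2371, 0.2565]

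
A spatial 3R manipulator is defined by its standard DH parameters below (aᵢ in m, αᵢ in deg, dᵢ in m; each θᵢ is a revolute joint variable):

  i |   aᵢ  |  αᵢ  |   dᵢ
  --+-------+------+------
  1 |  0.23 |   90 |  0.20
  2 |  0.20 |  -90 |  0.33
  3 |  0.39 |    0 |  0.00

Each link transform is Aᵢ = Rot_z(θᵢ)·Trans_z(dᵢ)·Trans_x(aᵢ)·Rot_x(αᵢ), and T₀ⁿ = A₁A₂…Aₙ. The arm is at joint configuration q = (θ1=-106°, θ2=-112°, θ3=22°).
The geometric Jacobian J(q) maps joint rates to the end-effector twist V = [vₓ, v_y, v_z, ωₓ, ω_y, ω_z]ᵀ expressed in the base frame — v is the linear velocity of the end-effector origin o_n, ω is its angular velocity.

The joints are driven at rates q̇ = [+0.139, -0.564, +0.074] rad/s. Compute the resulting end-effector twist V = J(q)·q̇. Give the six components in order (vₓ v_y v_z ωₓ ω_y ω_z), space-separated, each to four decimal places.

o_n = [-0.1822, 0.0318, -0.3207]
J₁: ẑ×o_n = [-0.0318, -0.1822, 0.0000], ω = ẑ
J2: z=[-0.9613, 0.2756, 0.0000] o=[-0.0634, -0.2211, 0.2000] → [-0.1435, -0.5005, -0.2104, -0.9613, 0.2756, 0.0000]
J3: z=[-0.2556, -0.8913, -0.3746] o=[-0.3600, -0.0581, 0.0146] → [0.3325, -0.1523, 0.1355, -0.2556, -0.8913, -0.3746]
V = J·q̇ = [0.1011, 0.2457, 0.1287, 0.5232, -0.2214, 0.1113]

0.1011 0.2457 0.1287 0.5232 -0.2214 0.1113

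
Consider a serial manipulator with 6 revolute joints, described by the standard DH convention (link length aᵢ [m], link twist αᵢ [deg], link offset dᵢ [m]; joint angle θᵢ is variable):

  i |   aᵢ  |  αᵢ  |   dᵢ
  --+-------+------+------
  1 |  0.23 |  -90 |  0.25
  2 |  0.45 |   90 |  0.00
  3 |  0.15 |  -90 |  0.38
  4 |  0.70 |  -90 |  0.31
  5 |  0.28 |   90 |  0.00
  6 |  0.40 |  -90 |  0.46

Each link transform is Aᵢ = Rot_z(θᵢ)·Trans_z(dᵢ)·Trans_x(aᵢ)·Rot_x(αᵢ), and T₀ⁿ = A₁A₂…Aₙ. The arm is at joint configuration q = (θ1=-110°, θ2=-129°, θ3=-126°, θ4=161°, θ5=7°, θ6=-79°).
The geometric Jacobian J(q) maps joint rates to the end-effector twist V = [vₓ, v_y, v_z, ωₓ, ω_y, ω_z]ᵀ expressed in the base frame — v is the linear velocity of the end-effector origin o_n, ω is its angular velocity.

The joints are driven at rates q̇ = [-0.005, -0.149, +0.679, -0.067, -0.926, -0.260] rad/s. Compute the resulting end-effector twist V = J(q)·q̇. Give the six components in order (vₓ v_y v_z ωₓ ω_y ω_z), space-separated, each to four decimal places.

o_n = [0.3351, 0.3386, 1.6286]
J₁: ẑ×o_n = [-0.3386, 0.3351, 0.0000], ω = ẑ
J2: z=[0.9397, -0.3420, 0.0000] o=[-0.0787, -0.2161, 0.2500] → [-0.4715, -1.2955, 0.6627, 0.9397, -0.3420, 0.0000]
J3: z=[0.2658, 0.7303, -0.6293] o=[0.0182, 0.0500, 0.5997] → [0.9330, -0.4729, -0.1547, 0.2658, 0.7303, -0.6293]
J4: z=[-0.3782, 0.6795, 0.6287] o=[-0.0138, 0.3169, 0.2921] → [0.8945, 0.7248, -0.2453, -0.3782, 0.6795, 0.6287]
J5: z=[0.5400, 0.7136, -0.4463] o=[0.3953, 0.4080, 0.9327] → [0.4656, -0.3489, 0.0055, 0.5400, 0.7136, -0.4463]
J6: z=[-0.2838, 0.6536, 0.7016] o=[0.6171, 0.3374, 1.0882] → [0.3523, -0.0446, 0.1840, -0.2838, 0.6536, 0.7016]
V = J·q̇ = [0.1228, 0.1564, -0.2403, -0.3605, -0.3294, -0.2436]

0.1228 0.1564 -0.2403 -0.3605 -0.3294 -0.2436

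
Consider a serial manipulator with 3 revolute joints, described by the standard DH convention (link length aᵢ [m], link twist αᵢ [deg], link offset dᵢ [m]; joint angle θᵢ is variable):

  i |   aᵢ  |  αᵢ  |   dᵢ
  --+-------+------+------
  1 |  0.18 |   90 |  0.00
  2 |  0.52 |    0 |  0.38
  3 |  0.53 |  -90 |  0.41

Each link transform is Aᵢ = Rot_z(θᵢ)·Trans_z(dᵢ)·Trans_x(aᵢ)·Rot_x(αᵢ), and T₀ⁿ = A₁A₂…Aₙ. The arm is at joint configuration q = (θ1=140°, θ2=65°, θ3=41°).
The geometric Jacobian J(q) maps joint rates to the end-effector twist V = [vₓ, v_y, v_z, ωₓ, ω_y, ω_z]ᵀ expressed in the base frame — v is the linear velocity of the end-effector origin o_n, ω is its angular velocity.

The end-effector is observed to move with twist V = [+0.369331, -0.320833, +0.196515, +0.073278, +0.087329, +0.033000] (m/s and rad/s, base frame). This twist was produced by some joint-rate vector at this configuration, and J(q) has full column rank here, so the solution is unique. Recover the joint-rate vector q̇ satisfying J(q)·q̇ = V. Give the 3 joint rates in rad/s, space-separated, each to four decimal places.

0.0330 0.9700 -0.8560

o_n = [0.3135, 0.7682, 0.9807]
J₁: ẑ×o_n = [-0.7682, 0.3135, 0.0000], ω = ẑ
J2: z=[0.6428, 0.7660, 0.0000] o=[-0.1379, 0.1157, 0.0000] → [0.7513, -0.6304, 0.0737, 0.6428, 0.7660, 0.0000]
J3: z=[0.6428, 0.7660, 0.0000] o=[-0.0620, 0.5481, 0.4713] → [0.3903, -0.3275, -0.1461, 0.6428, 0.7660, 0.0000]
q̇ = J⁺·V = [0.0330, 0.9700, -0.8560]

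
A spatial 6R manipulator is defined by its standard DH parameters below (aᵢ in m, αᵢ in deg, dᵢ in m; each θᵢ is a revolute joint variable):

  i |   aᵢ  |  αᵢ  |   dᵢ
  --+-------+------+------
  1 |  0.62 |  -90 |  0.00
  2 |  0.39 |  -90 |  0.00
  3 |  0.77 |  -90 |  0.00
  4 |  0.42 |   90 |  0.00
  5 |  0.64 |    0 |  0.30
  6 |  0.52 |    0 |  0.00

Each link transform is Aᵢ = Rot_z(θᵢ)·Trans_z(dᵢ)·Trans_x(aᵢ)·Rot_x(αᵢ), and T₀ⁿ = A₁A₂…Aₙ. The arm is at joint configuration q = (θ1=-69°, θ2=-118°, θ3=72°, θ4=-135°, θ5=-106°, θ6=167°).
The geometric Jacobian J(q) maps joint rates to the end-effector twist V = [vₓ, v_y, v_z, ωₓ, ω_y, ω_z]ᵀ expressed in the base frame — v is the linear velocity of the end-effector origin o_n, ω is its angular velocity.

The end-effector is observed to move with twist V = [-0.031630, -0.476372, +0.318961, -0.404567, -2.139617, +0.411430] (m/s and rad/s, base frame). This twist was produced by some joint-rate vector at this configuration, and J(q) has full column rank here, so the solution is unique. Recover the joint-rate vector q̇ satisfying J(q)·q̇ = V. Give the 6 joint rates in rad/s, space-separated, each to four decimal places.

-0.1060 0.0670 0.8540 0.7670 -0.9010 -0.5480

o_n = [0.0261, -0.4799, 0.6006]
J₁: ẑ×o_n = [0.4799, 0.0261, -0.0000], ω = ẑ
J2: z=[0.9336, 0.3584, 0.0000] o=[0.2222, -0.5788, 0.0000] → [0.2152, -0.5607, 0.1626, 0.9336, 0.3584, 0.0000]
J3: z=[0.3164, -0.8243, 0.4695] o=[0.1566, -0.4079, 0.3443] → [-0.1774, -0.1423, -0.1304, 0.3164, -0.8243, 0.4695]
J4: z=[-0.1285, -0.5276, -0.8397] o=[-0.5671, -0.5660, 0.5544] → [0.0480, -0.4922, 0.3019, -0.1285, -0.5276, -0.8397]
J5: z=[0.4409, 0.7281, -0.5249] o=[-0.1940, -0.7498, 0.6128] → [0.1328, -0.1101, -0.0413, 0.4409, 0.7281, -0.5249]
J6: z=[0.4409, 0.7281, -0.5249] o=[-0.1394, -0.1296, 0.9474] → [-0.4364, 0.0660, -0.2749, 0.4409, 0.7281, -0.5249]
q̇ = J⁺·V = [-0.1060, 0.0670, 0.8540, 0.7670, -0.9010, -0.5480]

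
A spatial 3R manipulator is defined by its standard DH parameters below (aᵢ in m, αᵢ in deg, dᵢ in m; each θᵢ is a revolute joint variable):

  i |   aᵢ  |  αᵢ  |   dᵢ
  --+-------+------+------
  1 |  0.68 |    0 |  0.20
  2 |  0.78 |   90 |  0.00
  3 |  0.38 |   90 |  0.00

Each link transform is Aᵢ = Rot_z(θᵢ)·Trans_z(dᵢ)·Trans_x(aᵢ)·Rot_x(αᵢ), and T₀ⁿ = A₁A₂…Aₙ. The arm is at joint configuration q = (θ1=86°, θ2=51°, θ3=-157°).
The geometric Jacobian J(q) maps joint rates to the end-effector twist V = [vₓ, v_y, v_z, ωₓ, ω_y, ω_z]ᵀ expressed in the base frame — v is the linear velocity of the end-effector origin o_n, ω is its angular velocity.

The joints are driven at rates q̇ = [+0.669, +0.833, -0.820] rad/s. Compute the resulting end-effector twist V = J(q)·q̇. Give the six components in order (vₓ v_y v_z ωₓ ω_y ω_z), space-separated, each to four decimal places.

-0.8055 -0.5239 0.2868 -0.5592 -0.5997 1.5020

o_n = [-0.2672, 0.9717, 0.0515]
J₁: ẑ×o_n = [-0.9717, -0.2672, 0.0000], ω = ẑ
J2: z=[0.0000, 0.0000, 1.0000] o=[0.0474, 0.6783, 0.2000] → [-0.2934, -0.3146, 0.0000, 0.0000, 0.0000, 1.0000]
J3: z=[0.6820, 0.7314, 0.0000] o=[-0.5230, 1.2103, 0.2000] → [-0.1086, 0.1013, -0.3498, 0.6820, 0.7314, 0.0000]
V = J·q̇ = [-0.8055, -0.5239, 0.2868, -0.5592, -0.5997, 1.5020]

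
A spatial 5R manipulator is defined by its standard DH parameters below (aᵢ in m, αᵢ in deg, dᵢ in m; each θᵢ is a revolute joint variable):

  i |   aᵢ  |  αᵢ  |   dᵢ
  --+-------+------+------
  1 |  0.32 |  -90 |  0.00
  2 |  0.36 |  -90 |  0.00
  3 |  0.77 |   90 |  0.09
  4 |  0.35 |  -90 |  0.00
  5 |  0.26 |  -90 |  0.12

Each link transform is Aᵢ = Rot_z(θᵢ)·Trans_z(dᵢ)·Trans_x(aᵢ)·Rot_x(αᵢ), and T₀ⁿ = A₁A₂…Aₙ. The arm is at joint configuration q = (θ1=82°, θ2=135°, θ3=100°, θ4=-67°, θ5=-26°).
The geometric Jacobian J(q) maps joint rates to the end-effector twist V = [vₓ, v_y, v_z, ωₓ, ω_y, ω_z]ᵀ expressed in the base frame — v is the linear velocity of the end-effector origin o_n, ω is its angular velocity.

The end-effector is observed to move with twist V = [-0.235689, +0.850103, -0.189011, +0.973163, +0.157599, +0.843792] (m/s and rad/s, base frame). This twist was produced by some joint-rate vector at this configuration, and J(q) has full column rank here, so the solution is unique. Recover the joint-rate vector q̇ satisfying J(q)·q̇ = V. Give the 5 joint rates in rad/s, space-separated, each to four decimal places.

0.5230 -0.4040 -0.2360 -0.3330 0.6570

o_n = [1.1571, 0.2467, -0.4809]
J₁: ẑ×o_n = [-0.2467, 1.1571, 0.0000], ω = ẑ
J2: z=[-0.9903, 0.1392, 0.0000] o=[0.0445, 0.3169, 0.0000] → [-0.0669, -0.4763, -0.0853, -0.9903, 0.1392, 0.0000]
J3: z=[-0.0984, -0.7002, 0.7071] o=[0.0091, 0.0648, -0.2546] → [0.0299, 0.7895, 0.7859, -0.0984, -0.7002, 0.7071]
J4: z=[0.0750, -0.7138, -0.6964] o=[0.7643, -0.0101, -0.0964] → [0.4533, -0.2446, 0.2996, 0.0750, -0.7138, -0.6964]
J5: z=[0.8750, -0.2878, 0.3893] o=[0.9317, 0.2134, -0.3074] → [0.0370, 0.2396, 0.0940, 0.8750, -0.2878, 0.3893]
q̇ = J⁺·V = [0.5230, -0.4040, -0.2360, -0.3330, 0.6570]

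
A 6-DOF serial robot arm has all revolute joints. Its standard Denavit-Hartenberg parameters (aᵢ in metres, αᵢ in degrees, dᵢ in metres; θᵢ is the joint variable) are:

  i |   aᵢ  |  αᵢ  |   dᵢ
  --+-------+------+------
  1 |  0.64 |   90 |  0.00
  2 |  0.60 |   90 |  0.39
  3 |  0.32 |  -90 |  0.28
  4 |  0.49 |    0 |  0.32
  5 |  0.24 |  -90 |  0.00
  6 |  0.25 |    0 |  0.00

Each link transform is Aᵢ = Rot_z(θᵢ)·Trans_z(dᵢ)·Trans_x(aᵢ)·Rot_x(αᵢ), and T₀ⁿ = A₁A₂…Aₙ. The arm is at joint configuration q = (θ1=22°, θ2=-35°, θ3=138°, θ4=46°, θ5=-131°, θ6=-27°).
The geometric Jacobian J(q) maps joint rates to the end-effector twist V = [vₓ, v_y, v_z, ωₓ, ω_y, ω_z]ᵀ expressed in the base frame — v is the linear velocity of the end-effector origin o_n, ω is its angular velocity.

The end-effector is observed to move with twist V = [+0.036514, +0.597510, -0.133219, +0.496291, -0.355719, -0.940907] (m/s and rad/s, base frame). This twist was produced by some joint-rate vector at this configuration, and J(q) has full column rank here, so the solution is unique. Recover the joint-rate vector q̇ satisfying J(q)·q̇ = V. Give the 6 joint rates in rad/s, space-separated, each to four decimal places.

-0.2580 0.6870 0.3190 0.6080 -0.9220 -0.6070

o_n = [0.4277, -0.4061, -0.1973]
J₁: ẑ×o_n = [0.4061, 0.4277, -0.0000], ω = ẑ
J2: z=[0.3746, -0.9272, 0.0000] o=[0.5934, 0.2397, 0.0000] → [0.1830, 0.0739, -0.3955, 0.3746, -0.9272, 0.0000]
J3: z=[-0.5318, -0.2149, -0.8192] o=[1.1952, 0.0623, -0.3441] → [-0.4152, 0.7067, 0.0842, -0.5318, -0.2149, -0.8192]
J4: z=[-0.7866, 0.4837, 0.3838] o=[0.9459, -0.2694, -0.4371] → [0.1684, -0.0103, 0.3581, -0.7866, 0.4837, 0.3838]
J5: z=[-0.7866, 0.4837, 0.3838] o=[0.7748, -0.3277, 0.1195] → [-0.1232, -0.3825, 0.2295, -0.7866, 0.4837, 0.3838]
J6: z=[-0.2662, -0.8265, 0.4960] o=[0.6411, -0.3968, -0.0674] → [0.1120, -0.1404, -0.1739, -0.2662, -0.8265, 0.4960]
q̇ = J⁺·V = [-0.2580, 0.6870, 0.3190, 0.6080, -0.9220, -0.6070]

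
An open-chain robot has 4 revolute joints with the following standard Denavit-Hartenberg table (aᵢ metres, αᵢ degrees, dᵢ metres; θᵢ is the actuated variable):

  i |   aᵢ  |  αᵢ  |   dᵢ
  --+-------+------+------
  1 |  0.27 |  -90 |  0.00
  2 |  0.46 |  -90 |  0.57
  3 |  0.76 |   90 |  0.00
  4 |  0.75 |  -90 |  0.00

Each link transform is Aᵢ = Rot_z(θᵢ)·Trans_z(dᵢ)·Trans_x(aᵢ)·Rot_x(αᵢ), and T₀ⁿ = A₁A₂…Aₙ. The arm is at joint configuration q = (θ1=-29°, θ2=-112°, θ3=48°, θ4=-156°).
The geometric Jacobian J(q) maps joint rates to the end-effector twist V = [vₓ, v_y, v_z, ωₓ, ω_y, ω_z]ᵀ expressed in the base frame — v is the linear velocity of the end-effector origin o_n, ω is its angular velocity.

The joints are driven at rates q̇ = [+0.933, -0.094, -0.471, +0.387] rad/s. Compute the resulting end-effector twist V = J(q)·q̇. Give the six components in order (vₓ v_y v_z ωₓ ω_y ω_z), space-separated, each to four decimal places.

-0.8221 0.1648 -0.0463 -0.3962 0.4082 1.0232

o_n = [0.0710, 0.5488, 0.3587]
J₁: ẑ×o_n = [-0.5488, 0.0710, 0.0000], ω = ẑ
J2: z=[0.4848, 0.8746, 0.0000] o=[0.2361, -0.1309, 0.0000] → [0.3137, -0.1739, 0.4739, 0.4848, 0.8746, 0.0000]
J3: z=[0.8109, -0.4495, 0.3746] o=[0.3618, 0.4512, 0.4265] → [-0.0061, -0.0539, -0.0516, 0.8109, -0.4495, 0.3746]
J4: z=[0.0809, 0.7202, 0.6890] o=[-0.0787, 0.0496, 0.8980] → [-0.7324, 0.1468, -0.0674, 0.0809, 0.7202, 0.6890]
V = J·q̇ = [-0.8221, 0.1648, -0.0463, -0.3962, 0.4082, 1.0232]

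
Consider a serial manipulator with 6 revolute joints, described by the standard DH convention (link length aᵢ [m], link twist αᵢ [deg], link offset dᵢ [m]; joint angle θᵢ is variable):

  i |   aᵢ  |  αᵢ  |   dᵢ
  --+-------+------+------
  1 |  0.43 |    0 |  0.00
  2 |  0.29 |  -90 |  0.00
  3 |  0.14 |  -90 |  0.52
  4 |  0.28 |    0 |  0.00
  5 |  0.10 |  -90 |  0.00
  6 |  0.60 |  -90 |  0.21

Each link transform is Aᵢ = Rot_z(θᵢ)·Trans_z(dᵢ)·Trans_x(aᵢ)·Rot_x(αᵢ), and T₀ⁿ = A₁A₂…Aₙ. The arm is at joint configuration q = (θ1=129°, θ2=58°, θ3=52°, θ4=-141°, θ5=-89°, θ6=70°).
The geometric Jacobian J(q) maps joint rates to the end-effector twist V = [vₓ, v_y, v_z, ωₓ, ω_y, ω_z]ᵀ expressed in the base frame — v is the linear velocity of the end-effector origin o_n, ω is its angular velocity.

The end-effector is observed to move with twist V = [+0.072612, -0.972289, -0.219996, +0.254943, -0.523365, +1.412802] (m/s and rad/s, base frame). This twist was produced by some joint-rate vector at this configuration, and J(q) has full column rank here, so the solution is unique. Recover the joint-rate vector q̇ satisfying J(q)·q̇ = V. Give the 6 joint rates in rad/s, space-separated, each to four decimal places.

0.6460 0.3800 0.1970 0.6530 -0.7420 0.5500

o_n = [-0.6610, -0.3156, 0.6896]
J₁: ẑ×o_n = [0.3156, -0.6610, 0.0000], ω = ẑ
J2: z=[0.0000, 0.0000, 1.0000] o=[-0.2706, 0.3342, 0.0000] → [0.6498, -0.3904, 0.0000, 0.0000, 0.0000, 1.0000]
J3: z=[0.1219, -0.9925, 0.0000] o=[-0.5584, 0.2988, 0.0000] → [-0.6845, -0.0840, -0.1767, 0.1219, -0.9925, 0.0000]
J4: z=[0.7821, 0.0960, -0.6157] o=[-0.5806, -0.2278, -0.1103] → [0.0227, -0.5762, -0.0610, 0.7821, 0.0960, -0.6157]
J5: z=[0.7821, 0.0960, -0.6157] o=[-0.4262, -0.3864, 0.0612] → [0.1039, -0.3470, 0.0779, 0.7821, 0.0960, -0.6157]
J6: z=[0.5464, -0.5805, 0.6037] o=[-0.3962, -0.3055, 0.1118] → [-0.3293, -0.4756, -0.1592, 0.5464, -0.5805, 0.6037]
q̇ = J⁺·V = [0.6460, 0.3800, 0.1970, 0.6530, -0.7420, 0.5500]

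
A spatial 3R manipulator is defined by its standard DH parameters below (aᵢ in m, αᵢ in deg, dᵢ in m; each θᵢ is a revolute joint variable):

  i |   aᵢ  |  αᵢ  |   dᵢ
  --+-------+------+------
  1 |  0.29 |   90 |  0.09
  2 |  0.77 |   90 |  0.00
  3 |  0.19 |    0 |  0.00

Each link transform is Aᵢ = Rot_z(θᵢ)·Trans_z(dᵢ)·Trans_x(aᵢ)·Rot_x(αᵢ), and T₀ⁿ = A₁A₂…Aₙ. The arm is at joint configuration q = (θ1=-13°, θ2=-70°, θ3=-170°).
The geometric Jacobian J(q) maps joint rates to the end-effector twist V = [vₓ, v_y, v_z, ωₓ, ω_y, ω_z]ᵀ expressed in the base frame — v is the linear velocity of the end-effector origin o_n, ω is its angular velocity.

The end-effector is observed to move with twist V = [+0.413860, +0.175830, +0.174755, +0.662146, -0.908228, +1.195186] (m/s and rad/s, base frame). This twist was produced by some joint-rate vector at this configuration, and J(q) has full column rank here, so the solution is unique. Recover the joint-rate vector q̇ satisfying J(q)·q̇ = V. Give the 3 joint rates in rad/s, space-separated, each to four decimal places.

0.8860 0.7360 -0.9040

o_n = [0.4842, -0.0779, -0.4577]
J₁: ẑ×o_n = [0.0779, 0.4842, -0.0000], ω = ẑ
J2: z=[-0.2250, -0.9744, 0.0000] o=[0.2826, -0.0652, 0.0900] → [0.5337, -0.1232, 0.1994, -0.2250, -0.9744, 0.0000]
J3: z=[-0.9156, 0.2114, -0.3420] o=[0.5392, -0.1245, -0.6336] → [0.0531, 0.1798, -0.0310, -0.9156, 0.2114, -0.3420]
q̇ = J⁺·V = [0.8860, 0.7360, -0.9040]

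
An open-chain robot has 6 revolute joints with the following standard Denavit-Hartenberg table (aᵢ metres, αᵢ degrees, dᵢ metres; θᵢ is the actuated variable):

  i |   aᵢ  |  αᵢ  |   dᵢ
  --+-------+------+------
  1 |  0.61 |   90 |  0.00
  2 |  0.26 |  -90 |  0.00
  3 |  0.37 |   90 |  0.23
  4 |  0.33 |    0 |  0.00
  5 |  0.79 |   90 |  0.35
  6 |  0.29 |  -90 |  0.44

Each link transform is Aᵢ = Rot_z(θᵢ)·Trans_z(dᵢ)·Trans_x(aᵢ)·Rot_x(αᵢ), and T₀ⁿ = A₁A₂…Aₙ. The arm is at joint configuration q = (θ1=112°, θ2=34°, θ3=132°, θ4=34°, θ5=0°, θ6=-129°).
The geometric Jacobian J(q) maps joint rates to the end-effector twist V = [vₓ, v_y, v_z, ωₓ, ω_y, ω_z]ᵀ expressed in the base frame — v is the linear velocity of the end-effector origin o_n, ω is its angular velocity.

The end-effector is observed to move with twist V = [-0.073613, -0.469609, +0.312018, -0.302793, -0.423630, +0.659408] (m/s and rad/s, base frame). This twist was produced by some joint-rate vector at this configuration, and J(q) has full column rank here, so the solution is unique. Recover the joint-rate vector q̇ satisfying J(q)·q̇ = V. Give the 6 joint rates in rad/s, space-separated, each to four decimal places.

0.9790 -0.9970 -0.3160 -0.5990 -0.0790 -0.2500

o_n = [-1.0042, -0.5010, -0.0013]
J₁: ẑ×o_n = [0.5010, -1.0042, 0.0000], ω = ẑ
J2: z=[0.9272, 0.3746, 0.0000] o=[-0.2285, 0.5656, 0.0000] → [-0.0005, 0.0012, -0.6983, 0.9272, 0.3746, 0.0000]
J3: z=[0.2095, -0.5185, 0.8290] o=[-0.3093, 0.7654, 0.1454] → [1.1260, -0.5454, -0.6256, 0.2095, -0.5185, 0.8290]
J4: z=[-0.8512, 0.3206, 0.4156] o=[-0.4391, 0.3529, 0.1976] → [0.2911, -0.4041, 0.9080, -0.8512, 0.3206, 0.4156]
J5: z=[-0.8512, 0.3206, 0.4156] o=[-0.5321, 0.0403, 0.2482] → [0.1450, -0.4086, 0.6121, -0.8512, 0.3206, 0.4156]
J6: z=[-0.4428, -0.0135, -0.8965] o=[-1.0527, -0.5957, 0.5149] → [0.0918, -0.2720, -0.0413, -0.4428, -0.0135, -0.8965]
q̇ = J⁺·V = [0.9790, -0.9970, -0.3160, -0.5990, -0.0790, -0.2500]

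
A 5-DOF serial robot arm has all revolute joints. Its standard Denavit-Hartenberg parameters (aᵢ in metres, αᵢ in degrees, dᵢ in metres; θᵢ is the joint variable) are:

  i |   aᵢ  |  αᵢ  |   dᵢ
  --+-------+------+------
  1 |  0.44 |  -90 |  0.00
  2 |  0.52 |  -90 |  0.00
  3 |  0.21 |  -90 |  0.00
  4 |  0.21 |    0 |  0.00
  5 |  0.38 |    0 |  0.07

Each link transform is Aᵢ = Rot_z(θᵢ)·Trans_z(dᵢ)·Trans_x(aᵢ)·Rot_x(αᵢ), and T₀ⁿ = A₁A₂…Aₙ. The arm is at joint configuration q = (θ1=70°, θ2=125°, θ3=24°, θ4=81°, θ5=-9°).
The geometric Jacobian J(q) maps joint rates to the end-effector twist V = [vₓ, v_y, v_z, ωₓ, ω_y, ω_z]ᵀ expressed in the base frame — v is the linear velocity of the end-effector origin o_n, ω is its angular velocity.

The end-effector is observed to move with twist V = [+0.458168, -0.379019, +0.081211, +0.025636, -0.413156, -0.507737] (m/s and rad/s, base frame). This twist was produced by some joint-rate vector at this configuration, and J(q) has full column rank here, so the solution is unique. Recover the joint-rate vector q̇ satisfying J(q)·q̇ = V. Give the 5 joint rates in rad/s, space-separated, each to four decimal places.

o_n = [0.3467, 0.3370, -0.9985]
J₁: ẑ×o_n = [-0.3370, 0.3467, 0.0000], ω = ẑ
J2: z=[-0.9397, 0.3420, 0.0000] o=[0.1505, 0.4135, 0.0000] → [-0.3415, -0.9383, 0.0048, -0.9397, 0.3420, 0.0000]
J3: z=[-0.2802, -0.7698, 0.5736] o=[0.0485, 0.1332, -0.4260] → [0.3238, 0.0106, 0.1724, -0.2802, -0.7698, 0.5736]
J4: z=[0.9382, -0.0932, 0.3332] o=[0.0911, 0.0006, -0.5831] → [-0.0734, 0.4749, 0.3395, 0.9382, -0.0932, 0.3332]
J5: z=[0.9382, -0.0932, 0.3332] o=[0.1559, 0.1395, -0.7267] → [-0.0405, 0.3186, 0.2031, 0.9382, -0.0932, 0.3332]
q̇ = J⁺·V = [-0.9090, 0.0840, 0.5410, -0.4980, 0.7710]

-0.9090 0.0840 0.5410 -0.4980 0.7710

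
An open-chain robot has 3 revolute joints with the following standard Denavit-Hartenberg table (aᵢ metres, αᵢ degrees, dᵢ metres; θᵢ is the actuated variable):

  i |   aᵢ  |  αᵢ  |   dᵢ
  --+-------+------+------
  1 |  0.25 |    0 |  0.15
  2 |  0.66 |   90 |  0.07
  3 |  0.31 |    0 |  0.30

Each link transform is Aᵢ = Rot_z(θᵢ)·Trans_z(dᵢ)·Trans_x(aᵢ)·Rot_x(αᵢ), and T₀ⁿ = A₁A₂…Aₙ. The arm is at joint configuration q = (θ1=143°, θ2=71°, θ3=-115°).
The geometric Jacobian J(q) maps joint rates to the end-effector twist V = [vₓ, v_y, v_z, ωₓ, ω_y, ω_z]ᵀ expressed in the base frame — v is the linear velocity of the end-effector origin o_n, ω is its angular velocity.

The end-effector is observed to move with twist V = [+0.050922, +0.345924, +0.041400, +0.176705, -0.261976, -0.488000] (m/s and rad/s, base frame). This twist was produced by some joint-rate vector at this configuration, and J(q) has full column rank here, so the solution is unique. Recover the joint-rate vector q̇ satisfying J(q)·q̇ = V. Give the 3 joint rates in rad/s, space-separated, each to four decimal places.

-0.0020 -0.4860 -0.3160

o_n = [-0.8060, 0.1034, -0.0610]
J₁: ẑ×o_n = [-0.1034, -0.8060, 0.0000], ω = ẑ
J2: z=[0.0000, 0.0000, 1.0000] o=[-0.1997, 0.1505, 0.1500] → [0.0471, -0.6063, 0.0000, 0.0000, 0.0000, 1.0000]
J3: z=[-0.5592, 0.8290, 0.0000] o=[-0.7468, -0.2186, 0.2200] → [-0.2329, -0.1571, -0.1310, -0.5592, 0.8290, 0.0000]
q̇ = J⁺·V = [-0.0020, -0.4860, -0.3160]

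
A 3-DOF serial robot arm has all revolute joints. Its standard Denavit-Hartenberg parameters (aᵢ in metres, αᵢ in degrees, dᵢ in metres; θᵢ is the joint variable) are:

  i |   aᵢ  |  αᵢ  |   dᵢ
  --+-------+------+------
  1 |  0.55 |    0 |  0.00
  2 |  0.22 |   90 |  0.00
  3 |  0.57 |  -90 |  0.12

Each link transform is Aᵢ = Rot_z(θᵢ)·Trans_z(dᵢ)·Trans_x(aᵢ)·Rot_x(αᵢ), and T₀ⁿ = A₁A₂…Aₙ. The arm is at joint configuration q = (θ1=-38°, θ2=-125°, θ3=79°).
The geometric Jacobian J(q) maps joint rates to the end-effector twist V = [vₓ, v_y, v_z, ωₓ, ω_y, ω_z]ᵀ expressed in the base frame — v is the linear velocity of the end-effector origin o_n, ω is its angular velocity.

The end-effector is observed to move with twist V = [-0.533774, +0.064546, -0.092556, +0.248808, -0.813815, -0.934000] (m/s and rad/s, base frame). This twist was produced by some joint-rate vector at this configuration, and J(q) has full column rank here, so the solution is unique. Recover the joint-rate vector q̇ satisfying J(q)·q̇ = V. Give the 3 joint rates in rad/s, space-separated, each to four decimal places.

o_n = [0.0839, -0.3200, 0.5595]
J₁: ẑ×o_n = [0.3200, 0.0839, -0.0000], ω = ẑ
J2: z=[0.0000, 0.0000, 1.0000] o=[0.4334, -0.3386, 0.0000] → [-0.0186, -0.3495, 0.0000, 0.0000, 0.0000, 1.0000]
J3: z=[-0.2924, 0.9563, 0.0000] o=[0.2230, -0.4029, 0.0000] → [0.5351, 0.1636, 0.1088, -0.2924, 0.9563, 0.0000]
q̇ = J⁺·V = [-0.2830, -0.6510, -0.8510]

-0.2830 -0.6510 -0.8510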